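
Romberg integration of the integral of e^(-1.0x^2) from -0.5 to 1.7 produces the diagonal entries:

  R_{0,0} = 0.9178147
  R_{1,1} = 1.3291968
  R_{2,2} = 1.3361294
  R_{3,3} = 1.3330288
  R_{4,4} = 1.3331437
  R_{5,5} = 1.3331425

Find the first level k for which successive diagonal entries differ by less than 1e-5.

k = 5

|R_{1,1} − R_{0,0}| = 0.4113821 ≥ 1e-5
|R_{2,2} − R_{1,1}| = 0.0069326 ≥ 1e-5
|R_{3,3} − R_{2,2}| = 0.0031006 ≥ 1e-5
|R_{4,4} − R_{3,3}| = 0.0001149 ≥ 1e-5
|R_{5,5} − R_{4,4}| = 0.0000012 < 1e-5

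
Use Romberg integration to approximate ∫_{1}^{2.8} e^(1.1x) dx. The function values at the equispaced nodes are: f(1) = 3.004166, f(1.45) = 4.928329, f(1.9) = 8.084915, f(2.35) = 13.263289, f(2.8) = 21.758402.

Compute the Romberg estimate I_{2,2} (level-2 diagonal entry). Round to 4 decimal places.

I_{0,0} (trapezoid, 1 panel, h=1.8000): 22.286311
I_{1,0} (trapezoid, 2 panels, h=0.9000): 18.419579
I_{2,0} (trapezoid, 4 panels, h=0.4500): 17.396018
I_{1,1} = 18.419579 + (18.419579 − 22.286311)/3 = 17.130668
I_{2,1} = 17.396018 + (17.396018 − 18.419579)/3 = 17.054831
I_{2,2} = 17.054831 + (17.054831 − 17.130668)/15 = 17.049775

17.0498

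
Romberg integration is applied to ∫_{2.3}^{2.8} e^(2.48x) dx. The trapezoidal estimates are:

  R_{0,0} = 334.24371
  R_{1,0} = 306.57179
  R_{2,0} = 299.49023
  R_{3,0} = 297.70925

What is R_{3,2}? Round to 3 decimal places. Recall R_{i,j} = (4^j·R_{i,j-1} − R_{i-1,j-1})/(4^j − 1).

297.115

R_{2,1} = (4·299.49023 − 306.57179) / 3 = 297.12971
R_{3,1} = 297.70925 + (297.70925 − 299.49023)/3 = 297.11559
R_{3,2} = (16·297.11559 − 297.12971) / 15 = 297.11465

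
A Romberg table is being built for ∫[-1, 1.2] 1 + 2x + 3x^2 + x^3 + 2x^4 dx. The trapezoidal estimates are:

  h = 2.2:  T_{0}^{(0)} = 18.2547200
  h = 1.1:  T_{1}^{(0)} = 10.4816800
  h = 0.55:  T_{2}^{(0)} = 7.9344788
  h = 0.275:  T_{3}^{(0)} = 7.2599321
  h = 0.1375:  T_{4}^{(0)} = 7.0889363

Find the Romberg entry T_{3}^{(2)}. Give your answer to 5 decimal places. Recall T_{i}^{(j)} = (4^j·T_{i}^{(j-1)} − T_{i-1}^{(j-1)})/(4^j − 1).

7.03173

T_{2}^{(1)} = 7.9344788 + (7.9344788 − 10.4816800)/3 = 7.0854117
T_{3}^{(1)} = 7.2599321 + (7.2599321 − 7.9344788)/3 = 7.0350832
T_{3}^{(2)} = (16·7.0350832 − 7.0854117) / 15 = 7.0317280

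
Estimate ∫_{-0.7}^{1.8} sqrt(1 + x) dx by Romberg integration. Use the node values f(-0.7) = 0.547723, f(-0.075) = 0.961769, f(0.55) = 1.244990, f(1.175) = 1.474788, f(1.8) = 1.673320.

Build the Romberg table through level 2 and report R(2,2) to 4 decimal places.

R(0,0) (trapezoid, 1 panel, h=2.5000): 2.776304
R(1,0) (trapezoid, 2 panels, h=1.2500): 2.944389
R(2,0) (trapezoid, 4 panels, h=0.6250): 2.995043
R(1,1) = 2.944389 + (2.944389 − 2.776304)/3 = 3.000417
R(2,1) = 2.995043 + (2.995043 − 2.944389)/3 = 3.011928
R(2,2) = 3.011928 + (3.011928 − 3.000417)/15 = 3.012695

3.0127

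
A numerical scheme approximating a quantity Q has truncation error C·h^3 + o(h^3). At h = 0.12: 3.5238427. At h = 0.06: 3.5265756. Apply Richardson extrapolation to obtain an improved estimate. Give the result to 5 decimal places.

Extrapolated value = (8·A(h/2) − A(h)) / (8 − 1)
= (8·3.5265756 − 3.5238427) / 7
= 24.6887621 / 7 = 3.5269660

3.52697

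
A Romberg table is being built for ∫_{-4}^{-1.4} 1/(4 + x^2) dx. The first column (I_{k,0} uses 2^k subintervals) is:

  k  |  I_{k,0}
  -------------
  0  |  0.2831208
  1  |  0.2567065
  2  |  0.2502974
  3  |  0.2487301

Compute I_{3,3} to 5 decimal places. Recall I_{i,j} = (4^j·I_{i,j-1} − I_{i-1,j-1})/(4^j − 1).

Richardson extrapolation on the trapezoidal column (denominator 4−1=3):
I_{1,1} = (4·0.2567065 − 0.2831208) / 3 = 0.2479017
I_{2,1} = 0.2502974 + (0.2502974 − 0.2567065)/3 = 0.2481610
I_{3,1} = (4·0.2487301 − 0.2502974) / 3 = 0.2482077
I_{2,2} = 0.2481610 + (0.2481610 − 0.2479017)/15 = 0.2481783
I_{3,2} = (16·0.2482077 − 0.2481610) / 15 = 0.2482108
I_{3,3} = (64·0.2482108 − 0.2481783) / 63 = 0.2482113

0.24821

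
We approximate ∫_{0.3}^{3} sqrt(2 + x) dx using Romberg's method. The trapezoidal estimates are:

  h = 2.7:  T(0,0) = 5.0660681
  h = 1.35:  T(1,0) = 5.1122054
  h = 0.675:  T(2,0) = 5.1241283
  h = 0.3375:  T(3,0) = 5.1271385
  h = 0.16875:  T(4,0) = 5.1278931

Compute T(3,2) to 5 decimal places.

5.12814

T(2,1) = (4·5.1241283 − 5.1122054) / 3 = 5.1281026
T(3,1) = 5.1271385 + (5.1271385 − 5.1241283)/3 = 5.1281419
T(3,2) = 5.1281419 + (5.1281419 − 5.1281026)/15 = 5.1281445
(Column j=1 coincides with Simpson's rule on the same nodes.)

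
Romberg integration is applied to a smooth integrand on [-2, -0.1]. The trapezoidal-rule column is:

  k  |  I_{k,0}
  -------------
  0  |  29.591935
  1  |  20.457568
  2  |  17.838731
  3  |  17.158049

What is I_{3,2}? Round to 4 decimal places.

16.9288

I_{2,1} = 17.838731 + (17.838731 − 20.457568)/3 = 16.965785
I_{3,1} = (4·17.158049 − 17.838731) / 3 = 16.931155
I_{3,2} = 16.931155 + (16.931155 − 16.965785)/15 = 16.928846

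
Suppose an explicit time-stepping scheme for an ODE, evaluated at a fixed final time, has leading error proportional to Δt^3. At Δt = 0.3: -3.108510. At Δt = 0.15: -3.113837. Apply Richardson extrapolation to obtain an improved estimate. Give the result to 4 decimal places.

-3.1146

Extrapolated value = (8·A(Δt/2) − A(Δt)) / (8 − 1)
= (8·(-3.113837) − (-3.108510)) / 7
= -21.802186 / 7 = -3.114598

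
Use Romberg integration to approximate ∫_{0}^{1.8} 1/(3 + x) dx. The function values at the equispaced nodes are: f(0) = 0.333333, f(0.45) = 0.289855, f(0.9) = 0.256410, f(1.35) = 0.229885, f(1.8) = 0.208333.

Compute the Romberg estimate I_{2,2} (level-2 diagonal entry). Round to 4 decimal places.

I_{0,0} (trapezoid, 1 panel, h=1.8000): 0.487499
I_{1,0} (trapezoid, 2 panels, h=0.9000): 0.474519
I_{2,0} (trapezoid, 4 panels, h=0.4500): 0.471142
I_{1,1} = 0.474519 + (0.474519 − 0.487499)/3 = 0.470192
I_{2,1} = 0.471142 + (0.471142 − 0.474519)/3 = 0.470016
I_{2,2} = 0.470016 + (0.470016 − 0.470192)/15 = 0.470004

0.4700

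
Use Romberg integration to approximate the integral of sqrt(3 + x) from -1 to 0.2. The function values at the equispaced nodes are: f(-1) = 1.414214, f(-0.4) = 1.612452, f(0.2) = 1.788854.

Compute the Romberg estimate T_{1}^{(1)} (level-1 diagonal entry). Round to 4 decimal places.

T_{0}^{(0)} (trapezoid, 1 panel, h=1.2000): 1.921841
T_{1}^{(0)} (trapezoid, 2 panels, h=0.6000): 1.928392
T_{1}^{(1)} = 1.928392 + (1.928392 − 1.921841)/3 = 1.930576

1.9306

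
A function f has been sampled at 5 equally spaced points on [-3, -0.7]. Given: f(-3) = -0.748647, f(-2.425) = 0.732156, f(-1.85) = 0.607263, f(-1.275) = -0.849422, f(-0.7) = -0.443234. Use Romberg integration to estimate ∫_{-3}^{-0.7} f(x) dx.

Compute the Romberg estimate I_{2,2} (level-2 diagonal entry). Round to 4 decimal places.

-0.1229

I_{0,0} (trapezoid, 1 panel, h=2.3000): -1.370663
I_{1,0} (trapezoid, 2 panels, h=1.1500): 0.013021
I_{2,0} (trapezoid, 4 panels, h=0.5750): -0.060918
I_{1,1} = 0.013021 + (0.013021 − (-1.370663))/3 = 0.474249
I_{2,1} = -0.060918 + (-0.060918 − 0.013021)/3 = -0.085564
I_{2,2} = -0.085564 + (-0.085564 − 0.474249)/15 = -0.122885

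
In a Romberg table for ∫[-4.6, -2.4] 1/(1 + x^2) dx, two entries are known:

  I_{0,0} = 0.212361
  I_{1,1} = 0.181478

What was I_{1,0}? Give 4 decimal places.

0.1892

From I_{1,1} = (4·I_{1,0} − I_{0,0})/3, solve for I_{1,0}:
4·I_{1,0} = 3·0.181478 + 0.212361 = 0.756795
I_{1,0} = 0.189199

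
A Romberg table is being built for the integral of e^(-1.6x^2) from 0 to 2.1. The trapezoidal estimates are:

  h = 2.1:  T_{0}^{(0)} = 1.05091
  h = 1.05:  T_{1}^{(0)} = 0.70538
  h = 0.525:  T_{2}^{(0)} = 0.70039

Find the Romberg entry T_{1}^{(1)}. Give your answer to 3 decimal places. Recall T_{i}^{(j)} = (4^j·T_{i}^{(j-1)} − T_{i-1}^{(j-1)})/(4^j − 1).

0.590

Richardson extrapolation on the trapezoidal column (denominator 4−1=3):
T_{1}^{(1)} = 0.70538 + (0.70538 − 1.05091)/3 = 0.59020
(Column j=1 coincides with Simpson's rule on the same nodes.)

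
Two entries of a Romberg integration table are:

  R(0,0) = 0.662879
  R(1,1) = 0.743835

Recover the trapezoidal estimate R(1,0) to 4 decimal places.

From R(1,1) = (4·R(1,0) − R(0,0))/3, solve for R(1,0):
4·R(1,0) = 3·0.743835 + 0.662879 = 2.894384
R(1,0) = 0.723596

0.7236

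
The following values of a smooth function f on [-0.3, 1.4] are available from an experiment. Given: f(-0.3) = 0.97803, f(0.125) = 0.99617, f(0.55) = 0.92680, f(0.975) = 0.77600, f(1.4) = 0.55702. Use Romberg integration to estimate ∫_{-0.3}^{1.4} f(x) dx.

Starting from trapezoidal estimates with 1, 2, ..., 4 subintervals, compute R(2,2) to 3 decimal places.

R(0,0) (trapezoid, 1 panel, h=1.7000): 1.30479
R(1,0) (trapezoid, 2 panels, h=0.8500): 1.44018
R(2,0) (trapezoid, 4 panels, h=0.4250): 1.47326
R(1,1) = 1.44018 + (1.44018 − 1.30479)/3 = 1.48531
R(2,1) = 1.47326 + (1.47326 − 1.44018)/3 = 1.48429
R(2,2) = 1.48429 + (1.48429 − 1.48531)/15 = 1.48422

1.484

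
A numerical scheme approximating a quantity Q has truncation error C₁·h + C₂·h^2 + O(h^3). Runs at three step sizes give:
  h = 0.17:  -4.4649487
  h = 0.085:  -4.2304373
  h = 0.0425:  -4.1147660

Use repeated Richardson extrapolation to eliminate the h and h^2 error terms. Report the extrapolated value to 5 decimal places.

-4.00015

First eliminate the h term (factor 2^1 = 2):
  B₁ = (2·(-4.2304373) − (-4.4649487))/1 = -3.9959259
  B₂ = (2·(-4.1147660) − (-4.2304373))/1 = -3.9990947
Then eliminate the h^2 term (factor 2^2 = 4):
  (4·(-3.9990947) − (-3.9959259))/3 = -4.0001510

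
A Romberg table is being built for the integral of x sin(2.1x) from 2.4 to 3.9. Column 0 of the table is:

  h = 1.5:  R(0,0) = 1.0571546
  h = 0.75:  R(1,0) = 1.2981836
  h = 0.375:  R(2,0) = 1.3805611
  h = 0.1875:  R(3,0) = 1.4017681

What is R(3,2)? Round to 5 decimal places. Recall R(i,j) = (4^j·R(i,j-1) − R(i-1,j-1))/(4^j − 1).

R(2,1) = 1.3805611 + (1.3805611 − 1.2981836)/3 = 1.4080203
R(3,1) = 1.4017681 + (1.4017681 − 1.3805611)/3 = 1.4088371
R(3,2) = 1.4088371 + (1.4088371 − 1.4080203)/15 = 1.4088916

1.40889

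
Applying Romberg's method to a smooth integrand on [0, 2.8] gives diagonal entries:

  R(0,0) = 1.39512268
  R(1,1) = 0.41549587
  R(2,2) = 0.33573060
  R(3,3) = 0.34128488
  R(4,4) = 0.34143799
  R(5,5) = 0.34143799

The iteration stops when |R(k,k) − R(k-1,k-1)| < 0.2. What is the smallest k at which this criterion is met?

k = 2

|R(1,1) − R(0,0)| = 0.97962681 ≥ 0.2
|R(2,2) − R(1,1)| = 0.07976527 < 0.2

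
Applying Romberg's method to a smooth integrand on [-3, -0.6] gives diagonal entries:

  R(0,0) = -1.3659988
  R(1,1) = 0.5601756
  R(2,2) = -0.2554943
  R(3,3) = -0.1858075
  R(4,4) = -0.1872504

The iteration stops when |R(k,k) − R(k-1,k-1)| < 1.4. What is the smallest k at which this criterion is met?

|R(1,1) − R(0,0)| = 1.9261744 ≥ 1.4
|R(2,2) − R(1,1)| = 0.8156699 < 1.4

k = 2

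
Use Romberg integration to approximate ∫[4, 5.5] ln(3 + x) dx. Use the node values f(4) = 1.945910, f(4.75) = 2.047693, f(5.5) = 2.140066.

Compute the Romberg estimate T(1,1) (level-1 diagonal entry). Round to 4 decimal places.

3.0692

T(0,0) (trapezoid, 1 panel, h=1.5000): 3.064482
T(1,0) (trapezoid, 2 panels, h=0.7500): 3.068011
T(1,1) = 3.068011 + (3.068011 − 3.064482)/3 = 3.069187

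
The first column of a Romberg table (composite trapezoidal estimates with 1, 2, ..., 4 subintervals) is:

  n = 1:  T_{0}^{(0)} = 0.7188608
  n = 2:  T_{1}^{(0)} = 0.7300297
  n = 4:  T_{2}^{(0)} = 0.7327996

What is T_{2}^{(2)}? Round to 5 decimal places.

0.73372

T_{1}^{(1)} = (4·0.7300297 − 0.7188608) / 3 = 0.7337527
T_{2}^{(1)} = (4·0.7327996 − 0.7300297) / 3 = 0.7337229
T_{2}^{(2)} = (16·0.7337229 − 0.7337527) / 15 = 0.7337209
(Column j=1 coincides with Simpson's rule on the same nodes.)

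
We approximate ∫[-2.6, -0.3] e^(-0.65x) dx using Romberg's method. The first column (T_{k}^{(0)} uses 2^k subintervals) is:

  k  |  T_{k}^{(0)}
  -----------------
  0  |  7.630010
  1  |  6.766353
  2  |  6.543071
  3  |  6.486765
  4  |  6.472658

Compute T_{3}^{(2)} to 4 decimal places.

T_{2}^{(1)} = 6.543071 + (6.543071 − 6.766353)/3 = 6.468644
T_{3}^{(1)} = (4·6.486765 − 6.543071) / 3 = 6.467996
T_{3}^{(2)} = (16·6.467996 − 6.468644) / 15 = 6.467953

6.4680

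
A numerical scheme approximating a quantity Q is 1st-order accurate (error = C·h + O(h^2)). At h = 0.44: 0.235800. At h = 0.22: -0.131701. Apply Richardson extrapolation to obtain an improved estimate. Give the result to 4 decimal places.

The leading error scales as h; refining by a factor of 2 reduces it by 2^1 = 2.
Extrapolated value = (2·A(h/2) − A(h)) / (2 − 1)
= (2·(-0.131701) − 0.235800) / 1
= -0.499202 / 1 = -0.499202

-0.4992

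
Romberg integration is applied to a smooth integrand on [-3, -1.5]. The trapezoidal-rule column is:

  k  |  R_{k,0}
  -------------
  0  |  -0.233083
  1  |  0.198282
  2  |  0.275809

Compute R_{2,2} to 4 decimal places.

Richardson extrapolation on the trapezoidal column (denominator 4−1=3):
R_{1,1} = 0.198282 + (0.198282 − (-0.233083))/3 = 0.342070
R_{2,1} = 0.275809 + (0.275809 − 0.198282)/3 = 0.301651
R_{2,2} = 0.301651 + (0.301651 − 0.342070)/15 = 0.298956

0.2990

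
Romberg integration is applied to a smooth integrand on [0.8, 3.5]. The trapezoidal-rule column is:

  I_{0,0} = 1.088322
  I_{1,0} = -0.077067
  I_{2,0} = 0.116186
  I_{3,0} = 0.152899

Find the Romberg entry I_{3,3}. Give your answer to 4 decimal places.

I_{1,1} = (4·(-0.077067) − 1.088322) / 3 = -0.465530
I_{2,1} = 0.116186 + (0.116186 − (-0.077067))/3 = 0.180604
I_{3,1} = 0.152899 + (0.152899 − 0.116186)/3 = 0.165137
I_{2,2} = (16·0.180604 − (-0.465530)) / 15 = 0.223680
I_{3,2} = 0.165137 + (0.165137 − 0.180604)/15 = 0.164106
I_{3,3} = 0.164106 + (0.164106 − 0.223680)/63 = 0.163160

0.1632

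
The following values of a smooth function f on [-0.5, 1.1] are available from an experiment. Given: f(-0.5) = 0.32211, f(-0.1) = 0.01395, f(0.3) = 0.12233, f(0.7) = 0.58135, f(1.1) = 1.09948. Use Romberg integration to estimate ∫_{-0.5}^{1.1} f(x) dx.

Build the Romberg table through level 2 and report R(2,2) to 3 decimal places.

R(0,0) (trapezoid, 1 panel, h=1.6000): 1.13727
R(1,0) (trapezoid, 2 panels, h=0.8000): 0.66650
R(2,0) (trapezoid, 4 panels, h=0.4000): 0.57137
R(1,1) = 0.66650 + (0.66650 − 1.13727)/3 = 0.50958
R(2,1) = 0.57137 + (0.57137 − 0.66650)/3 = 0.53966
R(2,2) = 0.53966 + (0.53966 − 0.50958)/15 = 0.54167

0.542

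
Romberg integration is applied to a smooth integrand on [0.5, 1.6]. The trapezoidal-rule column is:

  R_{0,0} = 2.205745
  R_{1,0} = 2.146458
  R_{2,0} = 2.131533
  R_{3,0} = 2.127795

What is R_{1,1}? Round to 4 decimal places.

2.1267

R_{1,1} = 2.146458 + (2.146458 − 2.205745)/3 = 2.126696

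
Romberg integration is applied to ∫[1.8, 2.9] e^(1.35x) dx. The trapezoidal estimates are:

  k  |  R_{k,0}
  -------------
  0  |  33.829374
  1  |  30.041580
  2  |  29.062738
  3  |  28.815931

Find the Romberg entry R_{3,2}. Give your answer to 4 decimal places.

R_{2,1} = (4·29.062738 − 30.041580) / 3 = 28.736457
R_{3,1} = 28.815931 + (28.815931 − 29.062738)/3 = 28.733662
R_{3,2} = (16·28.733662 − 28.736457) / 15 = 28.733476

28.7335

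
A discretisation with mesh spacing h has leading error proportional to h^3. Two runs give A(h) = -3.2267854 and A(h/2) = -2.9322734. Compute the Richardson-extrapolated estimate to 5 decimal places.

-2.89020

The leading error scales as h^3; refining by a factor of 2 reduces it by 2^3 = 8.
Extrapolated value = (8·A(h/2) − A(h)) / (8 − 1)
= (8·(-2.9322734) − (-3.2267854)) / 7
= -20.2314018 / 7 = -2.8902003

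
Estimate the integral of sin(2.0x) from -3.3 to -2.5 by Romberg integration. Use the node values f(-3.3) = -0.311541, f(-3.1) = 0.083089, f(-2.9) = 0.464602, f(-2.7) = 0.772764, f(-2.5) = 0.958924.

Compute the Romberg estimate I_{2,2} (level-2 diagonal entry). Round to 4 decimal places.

0.3333

I_{0,0} (trapezoid, 1 panel, h=0.8000): 0.258953
I_{1,0} (trapezoid, 2 panels, h=0.4000): 0.315317
I_{2,0} (trapezoid, 4 panels, h=0.2000): 0.328829
I_{1,1} = 0.315317 + (0.315317 − 0.258953)/3 = 0.334105
I_{2,1} = 0.328829 + (0.328829 − 0.315317)/3 = 0.333333
I_{2,2} = 0.333333 + (0.333333 − 0.334105)/15 = 0.333282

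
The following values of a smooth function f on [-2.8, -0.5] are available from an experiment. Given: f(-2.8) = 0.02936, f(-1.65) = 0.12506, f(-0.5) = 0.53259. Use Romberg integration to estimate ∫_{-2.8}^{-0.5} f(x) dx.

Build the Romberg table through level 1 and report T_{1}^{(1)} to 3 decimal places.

0.407

T_{0}^{(0)} (trapezoid, 1 panel, h=2.3000): 0.64624
T_{1}^{(0)} (trapezoid, 2 panels, h=1.1500): 0.46694
T_{1}^{(1)} = 0.46694 + (0.46694 − 0.64624)/3 = 0.40717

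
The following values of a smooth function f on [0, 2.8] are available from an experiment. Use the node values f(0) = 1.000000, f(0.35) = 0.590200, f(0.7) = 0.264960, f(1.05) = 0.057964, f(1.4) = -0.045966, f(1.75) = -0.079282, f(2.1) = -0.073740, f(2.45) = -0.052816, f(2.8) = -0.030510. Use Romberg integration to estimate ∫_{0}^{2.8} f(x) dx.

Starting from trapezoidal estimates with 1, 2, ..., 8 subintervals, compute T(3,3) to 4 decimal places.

0.3882

T(0,0) (trapezoid, 1 panel, h=2.8000): 1.357286
T(1,0) (trapezoid, 2 panels, h=1.4000): 0.614291
T(2,0) (trapezoid, 4 panels, h=0.7000): 0.440999
T(3,0) (trapezoid, 8 panels, h=0.3500): 0.401123
T(1,1) = 0.614291 + (0.614291 − 1.357286)/3 = 0.366626
T(2,1) = 0.440999 + (0.440999 − 0.614291)/3 = 0.383235
T(3,1) = 0.401123 + (0.401123 − 0.440999)/3 = 0.387831
T(2,2) = 0.383235 + (0.383235 − 0.366626)/15 = 0.384342
T(3,2) = 0.387831 + (0.387831 − 0.383235)/15 = 0.388137
T(3,3) = 0.388137 + (0.388137 − 0.384342)/63 = 0.388197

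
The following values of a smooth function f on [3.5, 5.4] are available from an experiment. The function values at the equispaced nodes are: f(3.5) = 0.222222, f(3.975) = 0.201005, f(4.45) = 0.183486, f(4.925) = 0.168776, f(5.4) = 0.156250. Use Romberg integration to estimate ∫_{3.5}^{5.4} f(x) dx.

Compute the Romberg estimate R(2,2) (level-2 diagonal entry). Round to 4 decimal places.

0.3522

R(0,0) (trapezoid, 1 panel, h=1.9000): 0.359548
R(1,0) (trapezoid, 2 panels, h=0.9500): 0.354086
R(2,0) (trapezoid, 4 panels, h=0.4750): 0.352689
R(1,1) = 0.354086 + (0.354086 − 0.359548)/3 = 0.352265
R(2,1) = 0.352689 + (0.352689 − 0.354086)/3 = 0.352223
R(2,2) = 0.352223 + (0.352223 − 0.352265)/15 = 0.352220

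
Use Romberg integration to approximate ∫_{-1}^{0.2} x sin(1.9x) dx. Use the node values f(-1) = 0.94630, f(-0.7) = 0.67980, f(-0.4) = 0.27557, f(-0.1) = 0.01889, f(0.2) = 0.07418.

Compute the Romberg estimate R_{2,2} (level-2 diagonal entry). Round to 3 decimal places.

R_{0,0} (trapezoid, 1 panel, h=1.2000): 0.61229
R_{1,0} (trapezoid, 2 panels, h=0.6000): 0.47149
R_{2,0} (trapezoid, 4 panels, h=0.3000): 0.44535
R_{1,1} = 0.47149 + (0.47149 − 0.61229)/3 = 0.42456
R_{2,1} = 0.44535 + (0.44535 − 0.47149)/3 = 0.43664
R_{2,2} = 0.43664 + (0.43664 − 0.42456)/15 = 0.43745

0.437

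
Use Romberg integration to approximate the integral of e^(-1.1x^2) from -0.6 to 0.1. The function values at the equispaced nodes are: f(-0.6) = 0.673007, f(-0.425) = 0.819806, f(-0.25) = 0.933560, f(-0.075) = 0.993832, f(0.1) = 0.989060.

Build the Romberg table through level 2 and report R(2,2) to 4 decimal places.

R(0,0) (trapezoid, 1 panel, h=0.7000): 0.581723
R(1,0) (trapezoid, 2 panels, h=0.3500): 0.617608
R(2,0) (trapezoid, 4 panels, h=0.1750): 0.626191
R(1,1) = 0.617608 + (0.617608 − 0.581723)/3 = 0.629570
R(2,1) = 0.626191 + (0.626191 − 0.617608)/3 = 0.629052
R(2,2) = 0.629052 + (0.629052 − 0.629570)/15 = 0.629017

0.6290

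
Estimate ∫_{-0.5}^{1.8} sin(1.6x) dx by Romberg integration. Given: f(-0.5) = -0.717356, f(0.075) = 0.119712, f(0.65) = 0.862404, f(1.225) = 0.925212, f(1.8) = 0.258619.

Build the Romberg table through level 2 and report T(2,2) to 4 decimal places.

T(0,0) (trapezoid, 1 panel, h=2.3000): -0.527548
T(1,0) (trapezoid, 2 panels, h=1.1500): 0.727991
T(2,0) (trapezoid, 4 panels, h=0.5750): 0.964827
T(1,1) = 0.727991 + (0.727991 − (-0.527548))/3 = 1.146504
T(2,1) = 0.964827 + (0.964827 − 0.727991)/3 = 1.043772
T(2,2) = 1.043772 + (1.043772 − 1.146504)/15 = 1.036923

1.0369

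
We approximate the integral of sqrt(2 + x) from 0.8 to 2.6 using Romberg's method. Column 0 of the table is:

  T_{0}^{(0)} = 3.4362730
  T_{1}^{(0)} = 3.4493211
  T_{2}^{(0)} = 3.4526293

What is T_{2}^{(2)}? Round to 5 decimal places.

3.45374

Richardson extrapolation on the trapezoidal column (denominator 4−1=3):
T_{1}^{(1)} = 3.4493211 + (3.4493211 − 3.4362730)/3 = 3.4536705
T_{2}^{(1)} = 3.4526293 + (3.4526293 − 3.4493211)/3 = 3.4537320
T_{2}^{(2)} = 3.4537320 + (3.4537320 − 3.4536705)/15 = 3.4537361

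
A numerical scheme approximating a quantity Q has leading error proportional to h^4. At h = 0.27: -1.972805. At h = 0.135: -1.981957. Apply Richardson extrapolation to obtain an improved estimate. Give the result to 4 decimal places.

The leading error scales as h^4; refining by a factor of 2 reduces it by 2^4 = 16.
Extrapolated value = (16·A(h/2) − A(h)) / (16 − 1)
= (16·(-1.981957) − (-1.972805)) / 15
= -29.738507 / 15 = -1.982567

-1.9826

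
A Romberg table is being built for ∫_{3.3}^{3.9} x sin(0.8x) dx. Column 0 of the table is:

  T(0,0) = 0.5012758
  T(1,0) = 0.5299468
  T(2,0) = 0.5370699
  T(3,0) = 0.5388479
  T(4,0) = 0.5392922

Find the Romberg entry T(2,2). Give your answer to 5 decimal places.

Richardson extrapolation on the trapezoidal column (denominator 4−1=3):
T(1,1) = (4·0.5299468 − 0.5012758) / 3 = 0.5395038
T(2,1) = (4·0.5370699 − 0.5299468) / 3 = 0.5394443
T(2,2) = 0.5394443 + (0.5394443 − 0.5395038)/15 = 0.5394403

0.53944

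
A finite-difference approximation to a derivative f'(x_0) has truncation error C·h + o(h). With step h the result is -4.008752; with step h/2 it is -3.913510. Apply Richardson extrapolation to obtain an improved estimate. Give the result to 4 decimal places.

The leading error scales as h; refining by a factor of 2 reduces it by 2^1 = 2.
Extrapolated value = (2·A(h/2) − A(h)) / (2 − 1)
= (2·(-3.913510) − (-4.008752)) / 1
= -3.818268 / 1 = -3.818268

-3.8183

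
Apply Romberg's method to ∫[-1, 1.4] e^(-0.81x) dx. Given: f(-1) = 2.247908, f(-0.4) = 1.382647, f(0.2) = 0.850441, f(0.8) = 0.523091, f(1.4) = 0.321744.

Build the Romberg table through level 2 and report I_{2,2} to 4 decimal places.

I_{0,0} (trapezoid, 1 panel, h=2.4000): 3.083582
I_{1,0} (trapezoid, 2 panels, h=1.2000): 2.562320
I_{2,0} (trapezoid, 4 panels, h=0.6000): 2.424603
I_{1,1} = 2.562320 + (2.562320 − 3.083582)/3 = 2.388566
I_{2,1} = 2.424603 + (2.424603 − 2.562320)/3 = 2.378697
I_{2,2} = 2.378697 + (2.378697 − 2.388566)/15 = 2.378039

2.3780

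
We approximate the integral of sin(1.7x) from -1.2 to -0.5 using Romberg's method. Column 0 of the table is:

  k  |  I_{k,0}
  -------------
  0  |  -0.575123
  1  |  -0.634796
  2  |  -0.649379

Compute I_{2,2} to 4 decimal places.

-0.6542

I_{1,1} = -0.634796 + (-0.634796 − (-0.575123))/3 = -0.654687
I_{2,1} = -0.649379 + (-0.649379 − (-0.634796))/3 = -0.654240
I_{2,2} = -0.654240 + (-0.654240 − (-0.654687))/15 = -0.654210
(Column j=1 coincides with Simpson's rule on the same nodes.)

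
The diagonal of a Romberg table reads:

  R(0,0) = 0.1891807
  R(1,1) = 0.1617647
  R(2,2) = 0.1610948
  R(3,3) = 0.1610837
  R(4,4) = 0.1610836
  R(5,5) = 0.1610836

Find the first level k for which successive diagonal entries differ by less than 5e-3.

|R(1,1) − R(0,0)| = 0.0274160 ≥ 5e-3
|R(2,2) − R(1,1)| = 0.0006699 < 5e-3

k = 2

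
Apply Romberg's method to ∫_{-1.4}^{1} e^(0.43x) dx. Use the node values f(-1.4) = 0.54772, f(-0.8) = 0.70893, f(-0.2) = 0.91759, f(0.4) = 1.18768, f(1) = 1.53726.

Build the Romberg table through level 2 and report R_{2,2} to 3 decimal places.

R_{0,0} (trapezoid, 1 panel, h=2.4000): 2.50198
R_{1,0} (trapezoid, 2 panels, h=1.2000): 2.35210
R_{2,0} (trapezoid, 4 panels, h=0.6000): 2.31401
R_{1,1} = 2.35210 + (2.35210 − 2.50198)/3 = 2.30214
R_{2,1} = 2.31401 + (2.31401 − 2.35210)/3 = 2.30131
R_{2,2} = 2.30131 + (2.30131 − 2.30214)/15 = 2.30125

2.301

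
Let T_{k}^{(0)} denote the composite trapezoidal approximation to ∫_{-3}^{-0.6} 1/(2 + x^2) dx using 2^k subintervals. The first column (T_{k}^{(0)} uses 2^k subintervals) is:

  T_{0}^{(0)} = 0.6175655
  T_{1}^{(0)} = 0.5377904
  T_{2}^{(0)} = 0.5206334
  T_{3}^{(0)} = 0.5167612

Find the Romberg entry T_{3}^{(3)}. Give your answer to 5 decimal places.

0.51551

Richardson extrapolation on the trapezoidal column (denominator 4−1=3):
T_{1}^{(1)} = (4·0.5377904 − 0.6175655) / 3 = 0.5111987
T_{2}^{(1)} = (4·0.5206334 − 0.5377904) / 3 = 0.5149144
T_{3}^{(1)} = 0.5167612 + (0.5167612 − 0.5206334)/3 = 0.5154705
T_{2}^{(2)} = 0.5149144 + (0.5149144 − 0.5111987)/15 = 0.5151621
T_{3}^{(2)} = (16·0.5154705 − 0.5149144) / 15 = 0.5155076
T_{3}^{(3)} = 0.5155076 + (0.5155076 − 0.5151621)/63 = 0.5155131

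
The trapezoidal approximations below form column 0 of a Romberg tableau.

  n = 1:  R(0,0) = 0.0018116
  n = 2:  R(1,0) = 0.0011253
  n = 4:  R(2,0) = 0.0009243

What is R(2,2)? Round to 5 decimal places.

R(1,1) = (4·0.0011253 − 0.0018116) / 3 = 0.0008965
R(2,1) = 0.0009243 + (0.0009243 − 0.0011253)/3 = 0.0008573
R(2,2) = 0.0008573 + (0.0008573 − 0.0008965)/15 = 0.0008547
(Column j=1 coincides with Simpson's rule on the same nodes.)

0.00085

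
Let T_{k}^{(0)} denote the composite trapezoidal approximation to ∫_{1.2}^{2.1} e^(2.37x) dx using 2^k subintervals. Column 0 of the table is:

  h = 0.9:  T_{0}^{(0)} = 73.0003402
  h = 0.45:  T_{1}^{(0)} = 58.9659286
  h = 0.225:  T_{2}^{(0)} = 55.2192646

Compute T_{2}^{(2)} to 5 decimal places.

Richardson extrapolation on the trapezoidal column (denominator 4−1=3):
T_{1}^{(1)} = (4·58.9659286 − 73.0003402) / 3 = 54.2877914
T_{2}^{(1)} = (4·55.2192646 − 58.9659286) / 3 = 53.9703766
T_{2}^{(2)} = 53.9703766 + (53.9703766 − 54.2877914)/15 = 53.9492156
(Column j=1 coincides with Simpson's rule on the same nodes.)

53.94922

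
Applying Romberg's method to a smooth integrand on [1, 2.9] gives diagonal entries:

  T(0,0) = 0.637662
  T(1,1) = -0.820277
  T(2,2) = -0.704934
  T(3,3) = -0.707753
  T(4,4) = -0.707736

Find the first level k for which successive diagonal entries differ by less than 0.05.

k = 3

|T(1,1) − T(0,0)| = 1.457939 ≥ 0.05
|T(2,2) − T(1,1)| = 0.115343 ≥ 0.05
|T(3,3) − T(2,2)| = 0.002819 < 0.05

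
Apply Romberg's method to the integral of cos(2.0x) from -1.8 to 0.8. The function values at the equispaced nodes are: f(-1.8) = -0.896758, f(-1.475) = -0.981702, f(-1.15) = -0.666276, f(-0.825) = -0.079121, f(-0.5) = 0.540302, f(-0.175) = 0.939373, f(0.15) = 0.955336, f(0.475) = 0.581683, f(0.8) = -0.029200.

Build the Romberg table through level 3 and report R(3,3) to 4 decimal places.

R(0,0) (trapezoid, 1 panel, h=2.6000): -1.203745
R(1,0) (trapezoid, 2 panels, h=1.3000): 0.100520
R(2,0) (trapezoid, 4 panels, h=0.6500): 0.238149
R(3,0) (trapezoid, 8 panels, h=0.3250): 0.268650
R(1,1) = 0.100520 + (0.100520 − (-1.203745))/3 = 0.535275
R(2,1) = 0.238149 + (0.238149 − 0.100520)/3 = 0.284025
R(3,1) = 0.268650 + (0.268650 − 0.238149)/3 = 0.278817
R(2,2) = 0.284025 + (0.284025 − 0.535275)/15 = 0.267275
R(3,2) = 0.278817 + (0.278817 − 0.284025)/15 = 0.278470
R(3,3) = 0.278470 + (0.278470 − 0.267275)/63 = 0.278648

0.2786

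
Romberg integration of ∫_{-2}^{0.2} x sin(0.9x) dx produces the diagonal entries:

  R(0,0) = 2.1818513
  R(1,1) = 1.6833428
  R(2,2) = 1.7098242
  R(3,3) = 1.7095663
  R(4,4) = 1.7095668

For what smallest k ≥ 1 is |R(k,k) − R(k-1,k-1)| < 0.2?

k = 2

|R(1,1) − R(0,0)| = 0.4985085 ≥ 0.2
|R(2,2) − R(1,1)| = 0.0264814 < 0.2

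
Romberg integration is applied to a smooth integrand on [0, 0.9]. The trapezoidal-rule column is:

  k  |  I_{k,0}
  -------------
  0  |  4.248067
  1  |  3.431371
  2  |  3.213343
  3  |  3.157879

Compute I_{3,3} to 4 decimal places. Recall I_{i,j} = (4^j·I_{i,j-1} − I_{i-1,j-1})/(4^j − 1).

3.1393

I_{1,1} = (4·3.431371 − 4.248067) / 3 = 3.159139
I_{2,1} = (4·3.213343 − 3.431371) / 3 = 3.140667
I_{3,1} = 3.157879 + (3.157879 − 3.213343)/3 = 3.139391
I_{2,2} = 3.140667 + (3.140667 − 3.159139)/15 = 3.139436
I_{3,2} = (16·3.139391 − 3.140667) / 15 = 3.139306
I_{3,3} = 3.139306 + (3.139306 − 3.139436)/63 = 3.139304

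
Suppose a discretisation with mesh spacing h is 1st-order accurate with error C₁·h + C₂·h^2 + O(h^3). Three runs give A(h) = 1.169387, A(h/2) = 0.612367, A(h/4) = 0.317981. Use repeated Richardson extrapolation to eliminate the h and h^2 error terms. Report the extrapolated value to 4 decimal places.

0.0130

First eliminate the h term (factor 2^1 = 2):
  B₁ = (2·0.612367 − 1.169387)/1 = 0.055347
  B₂ = (2·0.317981 − 0.612367)/1 = 0.023595
Then eliminate the h^2 term (factor 2^2 = 4):
  (4·0.023595 − 0.055347)/3 = 0.013011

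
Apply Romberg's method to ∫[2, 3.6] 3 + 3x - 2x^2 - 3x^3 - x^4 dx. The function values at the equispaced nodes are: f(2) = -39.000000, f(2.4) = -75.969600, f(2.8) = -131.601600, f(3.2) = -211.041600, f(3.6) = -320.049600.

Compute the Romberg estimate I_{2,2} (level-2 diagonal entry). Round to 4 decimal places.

-236.0342

I_{0,0} (trapezoid, 1 panel, h=1.6000): -287.239680
I_{1,0} (trapezoid, 2 panels, h=0.8000): -248.901120
I_{2,0} (trapezoid, 4 panels, h=0.4000): -239.255040
I_{1,1} = -248.901120 + (-248.901120 − (-287.239680))/3 = -236.121600
I_{2,1} = -239.255040 + (-239.255040 − (-248.901120))/3 = -236.039680
I_{2,2} = -236.039680 + (-236.039680 − (-236.121600))/15 = -236.034219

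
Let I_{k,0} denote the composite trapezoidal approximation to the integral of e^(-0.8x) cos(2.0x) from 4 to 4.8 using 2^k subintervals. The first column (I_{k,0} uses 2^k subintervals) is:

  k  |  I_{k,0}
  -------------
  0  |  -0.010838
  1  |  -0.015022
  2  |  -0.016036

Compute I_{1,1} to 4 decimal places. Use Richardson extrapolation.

Richardson extrapolation on the trapezoidal column (denominator 4−1=3):
I_{1,1} = -0.015022 + (-0.015022 − (-0.010838))/3 = -0.016417

-0.0164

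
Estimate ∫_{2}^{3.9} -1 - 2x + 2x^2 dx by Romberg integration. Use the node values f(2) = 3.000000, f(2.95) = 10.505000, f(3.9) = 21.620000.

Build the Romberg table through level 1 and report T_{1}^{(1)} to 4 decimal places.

21.1027

T_{0}^{(0)} (trapezoid, 1 panel, h=1.9000): 23.389000
T_{1}^{(0)} (trapezoid, 2 panels, h=0.9500): 21.674250
T_{1}^{(1)} = 21.674250 + (21.674250 − 23.389000)/3 = 21.102667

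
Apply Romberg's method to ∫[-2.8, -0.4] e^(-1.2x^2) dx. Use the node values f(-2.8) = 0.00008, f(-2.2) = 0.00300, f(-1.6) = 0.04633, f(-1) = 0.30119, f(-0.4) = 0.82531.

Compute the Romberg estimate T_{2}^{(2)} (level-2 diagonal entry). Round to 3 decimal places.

0.428

T_{0}^{(0)} (trapezoid, 1 panel, h=2.4000): 0.99047
T_{1}^{(0)} (trapezoid, 2 panels, h=1.2000): 0.55083
T_{2}^{(0)} (trapezoid, 4 panels, h=0.6000): 0.45793
T_{1}^{(1)} = 0.55083 + (0.55083 − 0.99047)/3 = 0.40428
T_{2}^{(1)} = 0.45793 + (0.45793 − 0.55083)/3 = 0.42696
T_{2}^{(2)} = 0.42696 + (0.42696 − 0.40428)/15 = 0.42847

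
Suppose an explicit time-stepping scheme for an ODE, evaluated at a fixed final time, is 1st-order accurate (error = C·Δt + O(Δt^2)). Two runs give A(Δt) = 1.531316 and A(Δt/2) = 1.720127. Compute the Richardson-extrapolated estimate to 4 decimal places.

The leading error scales as Δt; refining by a factor of 2 reduces it by 2^1 = 2.
Extrapolated value = (2·A(Δt/2) − A(Δt)) / (2 − 1)
= (2·1.720127 − 1.531316) / 1
= 1.908938 / 1 = 1.908938

1.9089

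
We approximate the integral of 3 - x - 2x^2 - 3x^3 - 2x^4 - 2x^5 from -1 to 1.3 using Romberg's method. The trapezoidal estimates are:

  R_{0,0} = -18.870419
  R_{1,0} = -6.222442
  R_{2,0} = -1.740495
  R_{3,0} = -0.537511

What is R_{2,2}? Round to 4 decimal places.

-0.1292

R_{1,1} = (4·(-6.222442) − (-18.870419)) / 3 = -2.006450
R_{2,1} = -1.740495 + (-1.740495 − (-6.222442))/3 = -0.246513
R_{2,2} = (16·(-0.246513) − (-2.006450)) / 15 = -0.129184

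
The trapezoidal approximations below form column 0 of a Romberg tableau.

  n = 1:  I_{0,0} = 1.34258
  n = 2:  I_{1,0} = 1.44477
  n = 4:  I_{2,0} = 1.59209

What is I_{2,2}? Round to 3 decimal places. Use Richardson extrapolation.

Richardson extrapolation on the trapezoidal column (denominator 4−1=3):
I_{1,1} = 1.44477 + (1.44477 − 1.34258)/3 = 1.47883
I_{2,1} = 1.59209 + (1.59209 − 1.44477)/3 = 1.64120
I_{2,2} = 1.64120 + (1.64120 − 1.47883)/15 = 1.65202

1.652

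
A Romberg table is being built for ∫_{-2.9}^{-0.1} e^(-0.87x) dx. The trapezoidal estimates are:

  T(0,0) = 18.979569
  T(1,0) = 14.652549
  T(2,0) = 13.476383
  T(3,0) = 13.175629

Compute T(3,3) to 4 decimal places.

13.0748

T(1,1) = 14.652549 + (14.652549 − 18.979569)/3 = 13.210209
T(2,1) = (4·13.476383 − 14.652549) / 3 = 13.084328
T(3,1) = (4·13.175629 − 13.476383) / 3 = 13.075378
T(2,2) = 13.084328 + (13.084328 − 13.210209)/15 = 13.075936
T(3,2) = 13.075378 + (13.075378 − 13.084328)/15 = 13.074781
T(3,3) = 13.074781 + (13.074781 − 13.075936)/63 = 13.074763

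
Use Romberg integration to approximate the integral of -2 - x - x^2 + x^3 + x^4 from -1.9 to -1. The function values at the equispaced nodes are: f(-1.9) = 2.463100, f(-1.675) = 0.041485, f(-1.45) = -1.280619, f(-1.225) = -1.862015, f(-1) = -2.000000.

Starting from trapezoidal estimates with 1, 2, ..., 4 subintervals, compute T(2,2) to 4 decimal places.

T(0,0) (trapezoid, 1 panel, h=0.9000): 0.208395
T(1,0) (trapezoid, 2 panels, h=0.4500): -0.472081
T(2,0) (trapezoid, 4 panels, h=0.2250): -0.645660
T(1,1) = -0.472081 + (-0.472081 − 0.208395)/3 = -0.698906
T(2,1) = -0.645660 + (-0.645660 − (-0.472081))/3 = -0.703520
T(2,2) = -0.703520 + (-0.703520 − (-0.698906))/15 = -0.703828

-0.7038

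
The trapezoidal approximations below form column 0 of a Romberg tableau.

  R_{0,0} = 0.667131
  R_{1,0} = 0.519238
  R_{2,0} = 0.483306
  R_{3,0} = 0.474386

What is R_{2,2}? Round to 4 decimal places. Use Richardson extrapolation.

Richardson extrapolation on the trapezoidal column (denominator 4−1=3):
R_{1,1} = (4·0.519238 − 0.667131) / 3 = 0.469940
R_{2,1} = 0.483306 + (0.483306 − 0.519238)/3 = 0.471329
R_{2,2} = (16·0.471329 − 0.469940) / 15 = 0.471422

0.4714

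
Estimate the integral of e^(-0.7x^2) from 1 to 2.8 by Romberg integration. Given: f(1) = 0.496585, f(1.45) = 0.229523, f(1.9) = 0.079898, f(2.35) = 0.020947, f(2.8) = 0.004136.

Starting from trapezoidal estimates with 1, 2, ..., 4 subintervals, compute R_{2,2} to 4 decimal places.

R_{0,0} (trapezoid, 1 panel, h=1.8000): 0.450649
R_{1,0} (trapezoid, 2 panels, h=0.9000): 0.297233
R_{2,0} (trapezoid, 4 panels, h=0.4500): 0.261328
R_{1,1} = 0.297233 + (0.297233 − 0.450649)/3 = 0.246094
R_{2,1} = 0.261328 + (0.261328 − 0.297233)/3 = 0.249360
R_{2,2} = 0.249360 + (0.249360 − 0.246094)/15 = 0.249578

0.2496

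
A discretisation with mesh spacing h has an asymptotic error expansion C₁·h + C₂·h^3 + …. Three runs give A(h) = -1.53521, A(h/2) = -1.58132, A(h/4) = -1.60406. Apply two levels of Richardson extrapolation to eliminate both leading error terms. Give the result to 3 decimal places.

First eliminate the h term (factor 2^1 = 2):
  B₁ = (2·(-1.58132) − (-1.53521))/1 = -1.62743
  B₂ = (2·(-1.60406) − (-1.58132))/1 = -1.62680
Then eliminate the h^3 term (factor 2^3 = 8):
  (8·(-1.62680) − (-1.62743))/7 = -1.62671

-1.627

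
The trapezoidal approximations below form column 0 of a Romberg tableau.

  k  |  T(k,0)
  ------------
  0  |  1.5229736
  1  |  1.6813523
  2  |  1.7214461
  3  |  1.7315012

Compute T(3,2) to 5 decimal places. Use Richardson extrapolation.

1.73486

T(2,1) = 1.7214461 + (1.7214461 − 1.6813523)/3 = 1.7348107
T(3,1) = 1.7315012 + (1.7315012 − 1.7214461)/3 = 1.7348529
T(3,2) = (16·1.7348529 − 1.7348107) / 15 = 1.7348557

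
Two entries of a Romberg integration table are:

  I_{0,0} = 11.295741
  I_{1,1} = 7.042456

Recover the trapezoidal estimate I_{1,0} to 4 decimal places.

8.1058

From I_{1,1} = (4·I_{1,0} − I_{0,0})/3, solve for I_{1,0}:
4·I_{1,0} = 3·7.042456 + 11.295741 = 32.423109
I_{1,0} = 8.105777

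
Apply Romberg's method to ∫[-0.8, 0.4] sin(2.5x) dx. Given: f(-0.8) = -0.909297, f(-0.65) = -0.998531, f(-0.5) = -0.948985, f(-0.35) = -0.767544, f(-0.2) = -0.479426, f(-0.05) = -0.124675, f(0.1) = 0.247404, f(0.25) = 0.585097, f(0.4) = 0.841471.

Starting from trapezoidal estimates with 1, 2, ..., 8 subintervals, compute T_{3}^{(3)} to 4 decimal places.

T_{0}^{(0)} (trapezoid, 1 panel, h=1.2000): -0.040696
T_{1}^{(0)} (trapezoid, 2 panels, h=0.6000): -0.308003
T_{2}^{(0)} (trapezoid, 4 panels, h=0.3000): -0.364476
T_{3}^{(0)} (trapezoid, 8 panels, h=0.1500): -0.378086
T_{1}^{(1)} = -0.308003 + (-0.308003 − (-0.040696))/3 = -0.397105
T_{2}^{(1)} = -0.364476 + (-0.364476 − (-0.308003))/3 = -0.383300
T_{3}^{(1)} = -0.378086 + (-0.378086 − (-0.364476))/3 = -0.382623
T_{2}^{(2)} = -0.383300 + (-0.383300 − (-0.397105))/15 = -0.382380
T_{3}^{(2)} = -0.382623 + (-0.382623 − (-0.383300))/15 = -0.382578
T_{3}^{(3)} = -0.382578 + (-0.382578 − (-0.382380))/63 = -0.382581

-0.3826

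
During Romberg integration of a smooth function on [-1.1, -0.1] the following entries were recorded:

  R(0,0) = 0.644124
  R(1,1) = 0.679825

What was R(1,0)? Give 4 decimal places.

From R(1,1) = (4·R(1,0) − R(0,0))/3, solve for R(1,0):
4·R(1,0) = 3·0.679825 + 0.644124 = 2.683599
R(1,0) = 0.670900

0.6709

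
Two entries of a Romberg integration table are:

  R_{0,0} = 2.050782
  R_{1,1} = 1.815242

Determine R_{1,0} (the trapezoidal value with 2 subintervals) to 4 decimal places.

1.8741

From R_{1,1} = (4·R_{1,0} − R_{0,0})/3, solve for R_{1,0}:
4·R_{1,0} = 3·1.815242 + 2.050782 = 7.496508
R_{1,0} = 1.874127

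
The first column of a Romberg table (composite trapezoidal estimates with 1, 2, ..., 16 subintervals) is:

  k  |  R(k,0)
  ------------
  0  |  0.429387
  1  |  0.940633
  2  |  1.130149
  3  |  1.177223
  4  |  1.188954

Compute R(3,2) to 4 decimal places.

Richardson extrapolation on the trapezoidal column (denominator 4−1=3):
R(2,1) = (4·1.130149 − 0.940633) / 3 = 1.193321
R(3,1) = 1.177223 + (1.177223 − 1.130149)/3 = 1.192914
R(3,2) = 1.192914 + (1.192914 − 1.193321)/15 = 1.192887

1.1929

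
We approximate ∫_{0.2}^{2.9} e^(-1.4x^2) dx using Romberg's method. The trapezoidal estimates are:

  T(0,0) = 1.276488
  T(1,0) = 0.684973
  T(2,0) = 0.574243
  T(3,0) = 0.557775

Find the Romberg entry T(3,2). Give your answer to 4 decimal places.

0.5533

Richardson extrapolation on the trapezoidal column (denominator 4−1=3):
T(2,1) = (4·0.574243 − 0.684973) / 3 = 0.537333
T(3,1) = (4·0.557775 − 0.574243) / 3 = 0.552286
T(3,2) = (16·0.552286 − 0.537333) / 15 = 0.553283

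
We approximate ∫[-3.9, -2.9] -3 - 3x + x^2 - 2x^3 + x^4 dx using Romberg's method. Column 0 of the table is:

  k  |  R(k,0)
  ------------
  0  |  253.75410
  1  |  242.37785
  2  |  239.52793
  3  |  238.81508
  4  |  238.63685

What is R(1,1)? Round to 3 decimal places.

Richardson extrapolation on the trapezoidal column (denominator 4−1=3):
R(1,1) = 242.37785 + (242.37785 − 253.75410)/3 = 238.58577

238.586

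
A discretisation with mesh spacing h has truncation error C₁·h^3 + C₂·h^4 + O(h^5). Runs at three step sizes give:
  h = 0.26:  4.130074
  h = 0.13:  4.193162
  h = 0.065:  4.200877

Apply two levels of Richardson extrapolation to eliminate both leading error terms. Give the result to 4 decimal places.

4.2020

First eliminate the h^3 term (factor 2^3 = 8):
  B₁ = (8·4.193162 − 4.130074)/7 = 4.202175
  B₂ = (8·4.200877 − 4.193162)/7 = 4.201979
Then eliminate the h^4 term (factor 2^4 = 16):
  (16·4.201979 − 4.202175)/15 = 4.201966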